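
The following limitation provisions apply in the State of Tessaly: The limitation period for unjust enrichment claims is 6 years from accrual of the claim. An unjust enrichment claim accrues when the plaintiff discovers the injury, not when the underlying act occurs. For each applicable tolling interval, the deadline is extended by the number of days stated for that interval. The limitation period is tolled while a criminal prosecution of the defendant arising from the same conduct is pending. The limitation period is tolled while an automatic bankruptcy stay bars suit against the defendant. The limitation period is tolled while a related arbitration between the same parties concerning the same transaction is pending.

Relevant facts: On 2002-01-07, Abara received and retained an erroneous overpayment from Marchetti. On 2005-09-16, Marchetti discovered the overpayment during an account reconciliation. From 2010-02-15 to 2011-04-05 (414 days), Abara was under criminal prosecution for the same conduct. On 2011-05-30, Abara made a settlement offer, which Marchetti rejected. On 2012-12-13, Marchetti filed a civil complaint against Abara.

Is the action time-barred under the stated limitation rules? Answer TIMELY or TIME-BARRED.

TIME-BARRED

Accrual is tied to discovery, so the period began on 2005-09-16 rather than on 2002-01-07 when the act occurred.
Adding the 6 years base period to 2005-09-16 gives a deadline of 2011-09-16, before any tolling.
The period was tolled for 414 days by the pending criminal prosecution (2010-02-15 to 2011-04-05), pushing the deadline to 2012-11-03.
None of the other events listed affects the running of the period under the stated rules.
The 2012-12-13 filing falls after the 2012-11-03 deadline; the claim is time-barred.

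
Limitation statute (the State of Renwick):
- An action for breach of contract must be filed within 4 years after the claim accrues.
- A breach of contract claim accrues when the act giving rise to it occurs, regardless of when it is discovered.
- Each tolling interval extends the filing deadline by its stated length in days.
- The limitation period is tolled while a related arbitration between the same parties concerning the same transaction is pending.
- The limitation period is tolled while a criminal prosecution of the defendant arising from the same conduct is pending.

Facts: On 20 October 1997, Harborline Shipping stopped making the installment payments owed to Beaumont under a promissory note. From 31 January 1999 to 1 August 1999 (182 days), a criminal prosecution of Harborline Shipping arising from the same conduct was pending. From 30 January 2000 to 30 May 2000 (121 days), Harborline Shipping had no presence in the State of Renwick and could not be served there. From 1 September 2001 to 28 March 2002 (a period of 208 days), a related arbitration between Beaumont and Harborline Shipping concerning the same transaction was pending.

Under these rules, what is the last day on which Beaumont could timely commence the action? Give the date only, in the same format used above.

The claim accrued on 20 October 1997, the date of the act.
The untolled deadline — 4 years after 20 October 1997 — is 20 October 2001.
Because the pending criminal prosecution ran from 31 January 1999 to 1 August 1999, the deadline is extended by 182 days to 20 April 2002.
Because the pending related arbitration ran from 1 September 2001 to 28 March 2002, the deadline is extended by 208 days to 14 November 2002.
No stated provision tolls the period for the defendant's absence, so the interval from 30 January 2000 to 30 May 2000 has no effect on the deadline.

14 November 2002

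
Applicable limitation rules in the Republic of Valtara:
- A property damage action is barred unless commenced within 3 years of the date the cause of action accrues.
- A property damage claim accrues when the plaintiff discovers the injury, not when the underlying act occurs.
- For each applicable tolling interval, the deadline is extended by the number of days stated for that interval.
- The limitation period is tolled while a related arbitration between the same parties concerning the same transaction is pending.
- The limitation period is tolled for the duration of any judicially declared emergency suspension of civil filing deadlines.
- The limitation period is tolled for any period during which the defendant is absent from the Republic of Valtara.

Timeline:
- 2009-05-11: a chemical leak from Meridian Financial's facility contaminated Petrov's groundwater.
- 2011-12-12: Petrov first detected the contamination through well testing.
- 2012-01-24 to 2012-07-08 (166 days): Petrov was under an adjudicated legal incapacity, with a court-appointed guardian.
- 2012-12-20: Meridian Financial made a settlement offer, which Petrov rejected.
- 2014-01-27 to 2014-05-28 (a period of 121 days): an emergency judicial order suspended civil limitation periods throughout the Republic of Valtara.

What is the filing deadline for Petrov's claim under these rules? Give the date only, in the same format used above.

Accrual is tied to discovery, so the period began on 2011-12-12 rather than on 2009-05-11 when the act occurred.
The untolled deadline — 3 years after 2011-12-12 — is 2014-12-12.
The emergency suspension of filing deadlines from 2014-01-27 to 2014-05-28 tolled the period for 121 days, extending the deadline to 2015-04-12.
No stated provision tolls the period for the plaintiff's incapacity, so the interval from 2012-01-24 to 2012-07-08 has no effect on the deadline.
The other events in the timeline have no effect on the limitation period under the stated rules.

2015-04-12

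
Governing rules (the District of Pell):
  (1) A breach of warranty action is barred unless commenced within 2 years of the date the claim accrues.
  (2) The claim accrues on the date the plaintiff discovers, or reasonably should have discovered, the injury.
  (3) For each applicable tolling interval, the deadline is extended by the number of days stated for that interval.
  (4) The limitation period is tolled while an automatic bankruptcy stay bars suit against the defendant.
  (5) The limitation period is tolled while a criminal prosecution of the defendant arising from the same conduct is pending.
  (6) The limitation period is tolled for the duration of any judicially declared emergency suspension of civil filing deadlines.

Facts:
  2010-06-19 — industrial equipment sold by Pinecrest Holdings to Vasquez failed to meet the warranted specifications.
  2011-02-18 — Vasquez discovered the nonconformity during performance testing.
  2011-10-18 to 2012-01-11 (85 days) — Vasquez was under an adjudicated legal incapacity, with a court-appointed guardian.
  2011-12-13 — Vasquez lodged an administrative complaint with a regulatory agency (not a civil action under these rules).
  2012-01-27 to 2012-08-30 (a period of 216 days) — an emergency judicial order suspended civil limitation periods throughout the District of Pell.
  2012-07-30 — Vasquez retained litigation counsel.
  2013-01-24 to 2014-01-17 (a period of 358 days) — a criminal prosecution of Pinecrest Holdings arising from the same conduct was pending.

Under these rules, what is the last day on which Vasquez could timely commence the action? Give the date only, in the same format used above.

Under the discovery rule, the claim accrued on 2011-02-18, when Vasquez discovered the injury — not on the 2010-06-19 date of the underlying act.
2 years from 2011-02-18 is 2013-02-18.
Because the emergency suspension of filing deadlines ran from 2012-01-27 to 2012-08-30, the deadline is extended by 216 days to 2013-09-22.
The period was tolled for 358 days by the pending criminal prosecution (2013-01-24 to 2014-01-17), pushing the deadline to 2014-09-15.
Although the plaintiff's incapacity ran from 2011-10-18 to 2012-01-11, the stated rules do not make that a tolling event, so it is disregarded.
Nothing else in the chronology tolls or restarts the period.

2014-09-15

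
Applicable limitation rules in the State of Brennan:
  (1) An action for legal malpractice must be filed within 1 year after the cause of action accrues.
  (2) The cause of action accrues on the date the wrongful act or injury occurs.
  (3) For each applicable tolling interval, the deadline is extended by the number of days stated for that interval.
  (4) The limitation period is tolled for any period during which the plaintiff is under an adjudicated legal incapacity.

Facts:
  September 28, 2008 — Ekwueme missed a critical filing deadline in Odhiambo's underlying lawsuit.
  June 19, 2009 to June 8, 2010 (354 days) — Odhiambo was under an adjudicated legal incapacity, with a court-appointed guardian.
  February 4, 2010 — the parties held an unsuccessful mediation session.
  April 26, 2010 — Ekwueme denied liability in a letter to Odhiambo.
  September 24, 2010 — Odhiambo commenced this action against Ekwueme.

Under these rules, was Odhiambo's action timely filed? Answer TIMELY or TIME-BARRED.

TIME-BARRED

The claim accrued on September 28, 2008, when the wrongful act occurred.
The untolled deadline — 1 year after September 28, 2008 — is September 28, 2009.
The period was tolled for 354 days by the plaintiff's legal incapacity (June 19, 2009 to June 8, 2010), pushing the deadline to September 17, 2010.
The other events in the timeline have no effect on the limitation period under the stated rules.
Odhiambo filed on September 24, 2010, after the September 17, 2010 deadline, so the action is time-barred.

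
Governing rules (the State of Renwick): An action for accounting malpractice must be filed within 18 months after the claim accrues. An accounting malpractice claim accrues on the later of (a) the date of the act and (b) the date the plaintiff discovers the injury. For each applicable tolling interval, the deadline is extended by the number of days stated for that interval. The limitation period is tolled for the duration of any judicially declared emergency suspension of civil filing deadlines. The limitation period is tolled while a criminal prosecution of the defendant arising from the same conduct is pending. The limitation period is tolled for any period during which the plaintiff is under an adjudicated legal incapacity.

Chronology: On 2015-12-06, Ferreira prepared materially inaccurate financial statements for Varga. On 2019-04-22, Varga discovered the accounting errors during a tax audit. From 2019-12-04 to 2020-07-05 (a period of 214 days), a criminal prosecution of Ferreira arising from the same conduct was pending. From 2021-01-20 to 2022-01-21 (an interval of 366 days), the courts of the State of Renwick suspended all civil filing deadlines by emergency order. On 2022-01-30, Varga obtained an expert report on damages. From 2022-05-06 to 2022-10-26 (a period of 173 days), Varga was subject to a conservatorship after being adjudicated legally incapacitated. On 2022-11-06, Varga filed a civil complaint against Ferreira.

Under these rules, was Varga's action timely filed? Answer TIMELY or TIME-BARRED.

Because discovery on 2019-04-22 post-dates the 2015-12-06 act, accrual under the later-of rule falls on 2019-04-22.
The untolled deadline — 18 months after 2019-04-22 — is 2020-10-22.
The period was tolled for 214 days by the pending criminal prosecution (2019-12-04 to 2020-07-05), pushing the deadline to 2021-05-24.
The emergency suspension of filing deadlines from 2021-01-20 to 2022-01-21 tolled the period for 366 days, extending the deadline to 2022-05-25.
Because the plaintiff's legal incapacity ran from 2022-05-06 to 2022-10-26, the deadline is extended by 173 days to 2022-11-14.
None of the other events listed affects the running of the period under the stated rules.
Filing on 2022-11-06 beat the 2022-11-14 deadline — the action is timely.

TIMELY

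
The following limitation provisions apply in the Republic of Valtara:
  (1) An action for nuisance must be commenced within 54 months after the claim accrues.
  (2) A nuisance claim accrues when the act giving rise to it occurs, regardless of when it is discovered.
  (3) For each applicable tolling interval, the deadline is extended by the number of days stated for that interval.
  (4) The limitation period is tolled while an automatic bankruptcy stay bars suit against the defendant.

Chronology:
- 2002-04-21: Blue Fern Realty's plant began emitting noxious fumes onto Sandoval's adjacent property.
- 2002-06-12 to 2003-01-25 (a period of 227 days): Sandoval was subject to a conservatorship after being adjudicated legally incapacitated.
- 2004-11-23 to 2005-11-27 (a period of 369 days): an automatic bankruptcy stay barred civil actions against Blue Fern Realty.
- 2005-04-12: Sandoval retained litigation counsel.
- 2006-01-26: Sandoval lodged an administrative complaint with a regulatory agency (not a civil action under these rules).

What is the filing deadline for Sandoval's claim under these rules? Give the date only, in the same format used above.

The limitation period began to run on 2002-04-21.
The untolled deadline — 54 months after 2002-04-21 — is 2006-10-21.
The automatic bankruptcy stay from 2004-11-23 to 2005-11-27 tolled the period for 369 days, extending the deadline to 2007-10-25.
No stated provision tolls the period for the plaintiff's incapacity, so the interval from 2002-06-12 to 2003-01-25 has no effect on the deadline.
The other events in the timeline have no effect on the limitation period under the stated rules.

2007-10-25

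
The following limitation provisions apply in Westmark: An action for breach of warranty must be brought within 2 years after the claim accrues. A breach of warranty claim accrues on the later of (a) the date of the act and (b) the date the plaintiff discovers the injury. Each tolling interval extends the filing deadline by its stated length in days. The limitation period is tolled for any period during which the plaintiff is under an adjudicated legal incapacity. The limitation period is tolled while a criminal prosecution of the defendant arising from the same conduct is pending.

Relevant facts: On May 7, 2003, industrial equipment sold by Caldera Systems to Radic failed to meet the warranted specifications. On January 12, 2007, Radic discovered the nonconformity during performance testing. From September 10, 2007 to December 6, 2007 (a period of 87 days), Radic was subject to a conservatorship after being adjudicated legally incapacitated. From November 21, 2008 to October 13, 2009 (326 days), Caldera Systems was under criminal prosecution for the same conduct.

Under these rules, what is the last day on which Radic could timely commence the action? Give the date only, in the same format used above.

March 1, 2010

Because discovery on January 12, 2007 post-dates the May 7, 2003 act, accrual under the later-of rule falls on January 12, 2007.
The untolled deadline — 2 years after January 12, 2007 — is January 12, 2009.
The plaintiff's legal incapacity from September 10, 2007 to December 6, 2007 tolled the period for 87 days, extending the deadline to April 9, 2009.
The pending criminal prosecution from November 21, 2008 to October 13, 2009 tolled the period for 326 days, extending the deadline to March 1, 2010.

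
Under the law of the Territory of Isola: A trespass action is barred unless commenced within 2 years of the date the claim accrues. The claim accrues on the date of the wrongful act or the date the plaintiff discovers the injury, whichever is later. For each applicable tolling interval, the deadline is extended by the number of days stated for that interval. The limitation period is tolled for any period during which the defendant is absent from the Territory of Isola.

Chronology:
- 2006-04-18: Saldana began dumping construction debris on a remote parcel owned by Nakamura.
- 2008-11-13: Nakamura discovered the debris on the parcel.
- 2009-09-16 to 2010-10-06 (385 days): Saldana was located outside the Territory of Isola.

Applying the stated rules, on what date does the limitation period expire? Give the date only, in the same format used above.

Taking the later of the act (2006-04-18) and discovery (2008-11-13), the claim accrued on 2008-11-13.
The untolled deadline — 2 years after 2008-11-13 — is 2010-11-13.
The period was tolled for 385 days by the defendant's absence from the jurisdiction (2009-09-16 to 2010-10-06), pushing the deadline to 2011-12-03.

2011-12-03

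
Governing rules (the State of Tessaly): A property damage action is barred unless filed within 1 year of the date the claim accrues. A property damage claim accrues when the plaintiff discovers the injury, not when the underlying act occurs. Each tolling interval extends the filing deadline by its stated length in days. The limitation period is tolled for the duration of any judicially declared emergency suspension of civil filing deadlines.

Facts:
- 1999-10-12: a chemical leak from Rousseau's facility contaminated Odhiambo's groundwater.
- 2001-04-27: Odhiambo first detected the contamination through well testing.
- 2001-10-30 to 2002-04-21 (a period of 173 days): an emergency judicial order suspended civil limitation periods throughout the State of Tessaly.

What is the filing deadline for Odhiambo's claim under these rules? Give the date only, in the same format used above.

Accrual is tied to discovery, so the period began on 2001-04-27 rather than on 1999-10-12 when the act occurred.
1 year from 2001-04-27 is 2002-04-27.
The period was tolled for 173 days by the emergency suspension of filing deadlines (2001-10-30 to 2002-04-21), pushing the deadline to 2002-10-17.

2002-10-17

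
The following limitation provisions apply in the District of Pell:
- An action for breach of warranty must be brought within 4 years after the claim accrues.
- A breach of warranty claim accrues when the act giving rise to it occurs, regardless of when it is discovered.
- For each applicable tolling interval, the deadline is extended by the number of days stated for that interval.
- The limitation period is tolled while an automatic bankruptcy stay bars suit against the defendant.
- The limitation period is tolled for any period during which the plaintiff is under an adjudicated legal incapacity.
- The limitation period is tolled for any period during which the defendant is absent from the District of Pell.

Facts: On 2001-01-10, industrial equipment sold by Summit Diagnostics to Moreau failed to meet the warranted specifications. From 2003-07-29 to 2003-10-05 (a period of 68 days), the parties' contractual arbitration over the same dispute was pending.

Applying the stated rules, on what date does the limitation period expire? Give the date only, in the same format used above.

The claim accrued on 2001-01-10, when the wrongful act occurred.
Adding the 4 years base period to 2001-01-10 gives a deadline of 2005-01-10, before any tolling.
No stated provision tolls the period for a pending arbitration, so the interval from 2003-07-29 to 2003-10-05 has no effect on the deadline.

2005-01-10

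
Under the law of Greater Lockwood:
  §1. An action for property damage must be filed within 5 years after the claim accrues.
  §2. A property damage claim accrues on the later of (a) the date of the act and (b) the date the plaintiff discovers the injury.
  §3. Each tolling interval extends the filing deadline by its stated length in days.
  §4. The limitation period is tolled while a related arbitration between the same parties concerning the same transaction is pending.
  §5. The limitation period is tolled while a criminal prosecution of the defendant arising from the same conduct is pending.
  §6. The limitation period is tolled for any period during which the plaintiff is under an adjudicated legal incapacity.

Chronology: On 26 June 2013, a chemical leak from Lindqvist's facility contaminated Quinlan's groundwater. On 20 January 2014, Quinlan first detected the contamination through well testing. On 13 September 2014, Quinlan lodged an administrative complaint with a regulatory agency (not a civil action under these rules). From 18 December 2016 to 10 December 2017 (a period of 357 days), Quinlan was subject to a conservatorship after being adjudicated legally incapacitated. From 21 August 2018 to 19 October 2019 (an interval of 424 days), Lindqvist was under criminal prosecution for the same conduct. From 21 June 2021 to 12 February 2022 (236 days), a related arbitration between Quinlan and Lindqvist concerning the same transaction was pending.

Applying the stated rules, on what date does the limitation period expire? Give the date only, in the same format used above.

11 March 2021

The claim accrued on 20 January 2014 — the later of the 26 June 2013 act and the 20 January 2014 discovery.
Adding the 5 years base period to 20 January 2014 gives a deadline of 20 January 2019, before any tolling.
The plaintiff's legal incapacity from 18 December 2016 to 10 December 2017 tolled the period for 357 days, extending the deadline to 12 January 2020.
The period was tolled for 424 days by the pending criminal prosecution (21 August 2018 to 19 October 2019), pushing the deadline to 11 March 2021.
The pending related arbitration from 21 June 2021 to 12 February 2022 began after the period had already run on 11 March 2021, so it has no tolling effect.
The other events in the timeline have no effect on the limitation period under the stated rules.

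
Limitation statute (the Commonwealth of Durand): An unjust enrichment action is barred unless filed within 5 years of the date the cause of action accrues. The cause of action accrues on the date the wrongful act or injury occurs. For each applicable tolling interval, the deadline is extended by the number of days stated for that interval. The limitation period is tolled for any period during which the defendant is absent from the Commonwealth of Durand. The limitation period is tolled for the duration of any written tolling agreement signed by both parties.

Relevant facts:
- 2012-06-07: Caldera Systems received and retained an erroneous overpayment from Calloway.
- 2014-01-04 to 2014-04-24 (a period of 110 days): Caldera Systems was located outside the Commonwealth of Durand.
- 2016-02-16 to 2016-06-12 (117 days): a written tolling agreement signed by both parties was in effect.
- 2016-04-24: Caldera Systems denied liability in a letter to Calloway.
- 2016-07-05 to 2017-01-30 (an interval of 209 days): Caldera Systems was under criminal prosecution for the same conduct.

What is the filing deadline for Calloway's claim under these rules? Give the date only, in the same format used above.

The limitation period began to run on 2012-06-07.
Adding the 5 years base period to 2012-06-07 gives a deadline of 2017-06-07, before any tolling.
The defendant's absence from the jurisdiction from 2014-01-04 to 2014-04-24 tolled the period for 110 days, extending the deadline to 2017-09-25.
Because the written tolling agreement ran from 2016-02-16 to 2016-06-12, the deadline is extended by 117 days to 2018-01-20.
Although a criminal prosecution ran from 2016-07-05 to 2017-01-30, the stated rules do not make that a tolling event, so it is disregarded.
Nothing else in the chronology tolls or restarts the period.

2018-01-20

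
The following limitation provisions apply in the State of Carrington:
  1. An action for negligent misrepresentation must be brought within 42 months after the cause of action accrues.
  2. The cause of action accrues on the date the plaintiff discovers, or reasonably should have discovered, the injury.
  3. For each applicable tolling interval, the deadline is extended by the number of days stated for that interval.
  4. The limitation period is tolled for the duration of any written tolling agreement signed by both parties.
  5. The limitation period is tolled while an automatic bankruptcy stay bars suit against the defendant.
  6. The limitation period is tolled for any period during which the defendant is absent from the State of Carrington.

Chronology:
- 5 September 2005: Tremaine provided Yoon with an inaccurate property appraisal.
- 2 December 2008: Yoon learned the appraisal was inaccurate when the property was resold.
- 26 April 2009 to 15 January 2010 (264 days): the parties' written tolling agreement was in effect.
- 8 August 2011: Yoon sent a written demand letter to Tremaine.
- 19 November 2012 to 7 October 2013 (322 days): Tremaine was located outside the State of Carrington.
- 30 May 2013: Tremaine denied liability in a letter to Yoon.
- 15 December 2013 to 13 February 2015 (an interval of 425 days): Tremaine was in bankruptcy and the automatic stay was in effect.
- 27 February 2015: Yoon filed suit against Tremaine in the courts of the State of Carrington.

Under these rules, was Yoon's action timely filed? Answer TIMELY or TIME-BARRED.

TIMELY

Accrual is tied to discovery, so the period began on 2 December 2008 rather than on 5 September 2005 when the act occurred.
42 months from 2 December 2008 is 2 June 2012.
Because the written tolling agreement ran from 26 April 2009 to 15 January 2010, the deadline is extended by 264 days to 21 February 2013.
Because the defendant's absence from the jurisdiction ran from 19 November 2012 to 7 October 2013, the deadline is extended by 322 days to 9 January 2014.
The period was tolled for 425 days by the automatic bankruptcy stay (15 December 2013 to 13 February 2015), pushing the deadline to 10 March 2015.
The other events in the timeline have no effect on the limitation period under the stated rules.
Yoon filed on 27 February 2015, before the 10 March 2015 deadline, so the action is timely.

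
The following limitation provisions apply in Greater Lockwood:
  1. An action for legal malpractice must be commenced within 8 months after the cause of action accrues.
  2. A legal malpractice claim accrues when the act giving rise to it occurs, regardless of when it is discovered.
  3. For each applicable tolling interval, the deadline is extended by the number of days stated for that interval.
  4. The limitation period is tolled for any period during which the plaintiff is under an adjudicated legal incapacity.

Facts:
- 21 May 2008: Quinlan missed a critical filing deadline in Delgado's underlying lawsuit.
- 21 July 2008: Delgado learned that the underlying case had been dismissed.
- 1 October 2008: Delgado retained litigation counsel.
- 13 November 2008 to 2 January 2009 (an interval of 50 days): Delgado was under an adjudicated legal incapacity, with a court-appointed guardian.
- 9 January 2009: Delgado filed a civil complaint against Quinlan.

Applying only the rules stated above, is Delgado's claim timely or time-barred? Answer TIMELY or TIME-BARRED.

The claim accrued on 21 May 2008, when the wrongful act occurred; under the stated occurrence rule the 21 July 2008 discovery does not delay accrual.
Adding the 8 months base period to 21 May 2008 gives a deadline of 21 January 2009, before any tolling.
The plaintiff's legal incapacity from 13 November 2008 to 2 January 2009 tolled the period for 50 days, extending the deadline to 12 March 2009.
None of the other events listed affects the running of the period under the stated rules.
Delgado filed on 9 January 2009, before the 12 March 2009 deadline, so the action is timely.

TIMELY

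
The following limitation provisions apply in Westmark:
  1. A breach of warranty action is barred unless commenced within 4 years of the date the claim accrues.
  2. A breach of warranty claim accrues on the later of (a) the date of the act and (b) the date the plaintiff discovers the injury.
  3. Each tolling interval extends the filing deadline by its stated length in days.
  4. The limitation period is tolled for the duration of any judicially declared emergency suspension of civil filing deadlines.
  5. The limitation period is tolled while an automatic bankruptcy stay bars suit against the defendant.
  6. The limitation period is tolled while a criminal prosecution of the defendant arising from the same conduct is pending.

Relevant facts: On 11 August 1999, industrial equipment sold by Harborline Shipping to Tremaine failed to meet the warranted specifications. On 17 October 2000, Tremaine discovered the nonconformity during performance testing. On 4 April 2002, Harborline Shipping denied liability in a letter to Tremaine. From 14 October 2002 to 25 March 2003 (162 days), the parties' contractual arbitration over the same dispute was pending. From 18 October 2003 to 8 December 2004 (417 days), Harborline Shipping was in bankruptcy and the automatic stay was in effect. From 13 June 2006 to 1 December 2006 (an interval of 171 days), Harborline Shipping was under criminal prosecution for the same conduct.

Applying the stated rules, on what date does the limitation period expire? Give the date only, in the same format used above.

The claim accrued on 17 October 2000 — the later of the 11 August 1999 act and the 17 October 2000 discovery.
4 years from 17 October 2000 is 17 October 2004.
The period was tolled for 417 days by the automatic bankruptcy stay (18 October 2003 to 8 December 2004), pushing the deadline to 8 December 2005.
The pending criminal prosecution from 13 June 2006 to 1 December 2006 began after the period had already run on 8 December 2005, so it has no tolling effect.
No stated provision tolls the period for a pending arbitration, so the interval from 14 October 2002 to 25 March 2003 has no effect on the deadline.
Nothing else in the chronology tolls or restarts the period.

8 December 2005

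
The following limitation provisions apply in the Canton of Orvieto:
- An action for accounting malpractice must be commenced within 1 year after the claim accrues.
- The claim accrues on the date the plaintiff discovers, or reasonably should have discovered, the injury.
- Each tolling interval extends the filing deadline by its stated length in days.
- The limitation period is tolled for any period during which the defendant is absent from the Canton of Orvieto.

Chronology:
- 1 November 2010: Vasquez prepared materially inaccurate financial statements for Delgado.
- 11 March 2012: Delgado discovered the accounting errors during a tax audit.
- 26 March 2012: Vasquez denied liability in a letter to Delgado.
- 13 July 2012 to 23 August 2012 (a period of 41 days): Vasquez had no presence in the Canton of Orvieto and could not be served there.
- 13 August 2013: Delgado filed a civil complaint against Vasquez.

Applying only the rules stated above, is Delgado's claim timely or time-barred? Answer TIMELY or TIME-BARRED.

TIME-BARRED

The claim did not accrue until Delgado discovered the injury on 11 March 2012; the 1 November 2010 act date does not start the clock under the stated rule.
The untolled deadline — 1 year after 11 March 2012 — is 11 March 2013.
The defendant's absence from the jurisdiction from 13 July 2012 to 23 August 2012 tolled the period for 41 days, extending the deadline to 21 April 2013.
Nothing else in the chronology tolls or restarts the period.
The 13 August 2013 filing falls after the 21 April 2013 deadline; the claim is time-barred.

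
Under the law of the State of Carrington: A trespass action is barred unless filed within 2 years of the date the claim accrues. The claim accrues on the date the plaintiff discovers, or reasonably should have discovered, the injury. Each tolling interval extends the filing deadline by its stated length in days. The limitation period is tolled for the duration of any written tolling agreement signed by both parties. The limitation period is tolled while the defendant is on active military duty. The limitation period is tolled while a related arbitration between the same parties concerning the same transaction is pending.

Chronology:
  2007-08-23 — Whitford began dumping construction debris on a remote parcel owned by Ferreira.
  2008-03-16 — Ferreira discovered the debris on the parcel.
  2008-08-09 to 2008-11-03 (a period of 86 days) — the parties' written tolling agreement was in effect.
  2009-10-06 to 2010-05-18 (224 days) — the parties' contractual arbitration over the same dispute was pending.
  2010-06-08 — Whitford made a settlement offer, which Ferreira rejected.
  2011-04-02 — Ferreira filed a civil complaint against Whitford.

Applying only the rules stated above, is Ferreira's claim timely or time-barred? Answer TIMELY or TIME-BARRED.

The claim did not accrue until Ferreira discovered the injury on 2008-03-16; the 2007-08-23 act date does not start the clock under the stated rule.
Adding the 2 years base period to 2008-03-16 gives a deadline of 2010-03-16, before any tolling.
The period was tolled for 86 days by the written tolling agreement (2008-08-09 to 2008-11-03), pushing the deadline to 2010-06-10.
The pending related arbitration from 2009-10-06 to 2010-05-18 tolled the period for 224 days, extending the deadline to 2011-01-20.
Nothing else in the chronology tolls or restarts the period.
Filing on 2011-04-02 missed the 2011-01-20 deadline — the action is time-barred.

TIME-BARRED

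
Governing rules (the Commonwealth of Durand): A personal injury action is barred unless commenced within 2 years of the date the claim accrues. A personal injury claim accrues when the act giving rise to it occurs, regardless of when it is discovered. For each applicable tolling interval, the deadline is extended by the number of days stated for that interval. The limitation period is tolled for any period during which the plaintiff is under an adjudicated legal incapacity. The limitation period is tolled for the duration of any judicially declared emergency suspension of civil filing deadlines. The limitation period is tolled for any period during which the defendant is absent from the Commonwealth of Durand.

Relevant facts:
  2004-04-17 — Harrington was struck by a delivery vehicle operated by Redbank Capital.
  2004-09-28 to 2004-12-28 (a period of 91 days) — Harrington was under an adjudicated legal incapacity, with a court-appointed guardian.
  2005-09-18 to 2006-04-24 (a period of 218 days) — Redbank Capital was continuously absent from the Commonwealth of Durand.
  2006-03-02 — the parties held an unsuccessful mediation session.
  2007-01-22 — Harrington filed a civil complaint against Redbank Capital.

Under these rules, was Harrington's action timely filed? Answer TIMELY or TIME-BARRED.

The claim accrued on 2004-04-17, when the wrongful act occurred.
Adding the 2 years base period to 2004-04-17 gives a deadline of 2006-04-17, before any tolling.
The period was tolled for 91 days by the plaintiff's legal incapacity (2004-09-28 to 2004-12-28), pushing the deadline to 2006-07-17.
Because the defendant's absence from the jurisdiction ran from 2005-09-18 to 2006-04-24, the deadline is extended by 218 days to 2007-02-20.
The other events in the timeline have no effect on the limitation period under the stated rules.
Harrington filed on 2007-01-22, before the 2007-02-20 deadline, so the action is timely.

TIMELY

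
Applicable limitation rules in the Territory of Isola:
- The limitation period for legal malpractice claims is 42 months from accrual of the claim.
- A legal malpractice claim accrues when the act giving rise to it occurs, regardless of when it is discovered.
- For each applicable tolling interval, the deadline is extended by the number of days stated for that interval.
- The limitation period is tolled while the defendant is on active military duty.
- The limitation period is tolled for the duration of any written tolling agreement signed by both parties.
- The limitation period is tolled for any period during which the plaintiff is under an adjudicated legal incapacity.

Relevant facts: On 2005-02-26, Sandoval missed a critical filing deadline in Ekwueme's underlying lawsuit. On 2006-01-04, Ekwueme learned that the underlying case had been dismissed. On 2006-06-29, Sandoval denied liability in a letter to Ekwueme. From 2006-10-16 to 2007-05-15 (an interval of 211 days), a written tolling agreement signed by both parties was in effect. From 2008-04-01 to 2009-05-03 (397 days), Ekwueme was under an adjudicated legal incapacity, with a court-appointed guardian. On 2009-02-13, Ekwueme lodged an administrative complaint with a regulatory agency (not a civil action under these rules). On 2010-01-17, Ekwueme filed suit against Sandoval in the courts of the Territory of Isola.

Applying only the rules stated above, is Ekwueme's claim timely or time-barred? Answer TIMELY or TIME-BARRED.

TIMELY

Accrual is governed by the date of the act, so the period began to run on 2005-02-26; the later discovery on 2006-01-04 is irrelevant under the stated rule.
The untolled deadline — 42 months after 2005-02-26 — is 2008-08-26.
The period was tolled for 211 days by the written tolling agreement (2006-10-16 to 2007-05-15), pushing the deadline to 2009-03-25.
The period was tolled for 397 days by the plaintiff's legal incapacity (2008-04-01 to 2009-05-03), pushing the deadline to 2010-04-26.
None of the other events listed affects the running of the period under the stated rules.
Filing on 2010-01-17 beat the 2010-04-26 deadline — the action is timely.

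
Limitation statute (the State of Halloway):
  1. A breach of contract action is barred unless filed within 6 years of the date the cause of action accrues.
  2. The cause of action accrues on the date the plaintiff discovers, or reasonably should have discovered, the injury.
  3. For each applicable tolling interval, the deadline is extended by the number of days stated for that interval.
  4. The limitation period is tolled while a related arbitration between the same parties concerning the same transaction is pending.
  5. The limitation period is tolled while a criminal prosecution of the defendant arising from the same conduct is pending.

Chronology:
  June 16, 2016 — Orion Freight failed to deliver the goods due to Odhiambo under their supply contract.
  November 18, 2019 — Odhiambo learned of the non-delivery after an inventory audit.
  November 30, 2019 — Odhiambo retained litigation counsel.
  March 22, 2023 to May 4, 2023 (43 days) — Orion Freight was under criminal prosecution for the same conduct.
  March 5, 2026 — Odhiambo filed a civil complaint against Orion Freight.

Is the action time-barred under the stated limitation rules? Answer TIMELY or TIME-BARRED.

Accrual is tied to discovery, so the period began on November 18, 2019 rather than on June 16, 2016 when the act occurred.
Adding the 6 years base period to November 18, 2019 gives a deadline of November 18, 2025, before any tolling.
Because the pending criminal prosecution ran from March 22, 2023 to May 4, 2023, the deadline is extended by 43 days to December 31, 2025.
Nothing else in the chronology tolls or restarts the period.
Odhiambo filed on March 5, 2026, after the December 31, 2025 deadline, so the action is time-barred.

TIME-BARRED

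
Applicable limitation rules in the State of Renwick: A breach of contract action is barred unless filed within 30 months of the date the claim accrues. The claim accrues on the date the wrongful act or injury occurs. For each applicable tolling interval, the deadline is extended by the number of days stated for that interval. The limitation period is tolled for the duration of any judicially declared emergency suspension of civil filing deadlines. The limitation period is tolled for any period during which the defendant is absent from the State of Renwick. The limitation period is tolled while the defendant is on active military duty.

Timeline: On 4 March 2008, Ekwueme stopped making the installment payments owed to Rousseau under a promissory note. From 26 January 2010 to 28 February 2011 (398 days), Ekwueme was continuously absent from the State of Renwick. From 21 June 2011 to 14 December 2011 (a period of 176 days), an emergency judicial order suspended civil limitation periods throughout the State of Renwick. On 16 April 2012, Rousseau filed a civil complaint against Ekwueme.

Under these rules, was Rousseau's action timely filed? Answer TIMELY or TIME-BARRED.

The limitation period began to run on 4 March 2008.
The untolled deadline — 30 months after 4 March 2008 — is 4 September 2010.
The defendant's absence from the jurisdiction from 26 January 2010 to 28 February 2011 tolled the period for 398 days, extending the deadline to 7 October 2011.
The period was tolled for 176 days by the emergency suspension of filing deadlines (21 June 2011 to 14 December 2011), pushing the deadline to 31 March 2012.
Rousseau filed on 16 April 2012, after the 31 March 2012 deadline, so the action is time-barred.

TIME-BARRED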